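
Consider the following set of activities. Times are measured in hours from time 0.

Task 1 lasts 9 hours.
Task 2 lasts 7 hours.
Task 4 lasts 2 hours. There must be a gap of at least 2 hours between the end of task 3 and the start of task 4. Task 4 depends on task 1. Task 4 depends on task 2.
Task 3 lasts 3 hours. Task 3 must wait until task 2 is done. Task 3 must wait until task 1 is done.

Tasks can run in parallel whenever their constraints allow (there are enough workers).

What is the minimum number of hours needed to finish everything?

Task 2 has no prerequisites, so it starts at hour 0 and finishes at hour 7.
Nothing blocks task 1, so it runs from hour 0 to hour 9.
Task 3 cannot start until task 2 (finishes hour 7); task 1 (finishes hour 9). The controlling bound is hour 9, so task 3 finishes at 9 + 3 = hour 12.
Task 4 cannot start until task 3 (finishes hour 12, plus 2-hour gap → hour 14); task 1 (finishes hour 9); task 2 (finishes hour 7). The controlling bound is hour 14, so task 4 finishes at 14 + 2 = hour 16.
All tasks are finished once the last one completes. Finish times: Task 1 at 9, Task 2 at 7, Task 3 at 12, Task 4 at 16. The latest is hour 16.

16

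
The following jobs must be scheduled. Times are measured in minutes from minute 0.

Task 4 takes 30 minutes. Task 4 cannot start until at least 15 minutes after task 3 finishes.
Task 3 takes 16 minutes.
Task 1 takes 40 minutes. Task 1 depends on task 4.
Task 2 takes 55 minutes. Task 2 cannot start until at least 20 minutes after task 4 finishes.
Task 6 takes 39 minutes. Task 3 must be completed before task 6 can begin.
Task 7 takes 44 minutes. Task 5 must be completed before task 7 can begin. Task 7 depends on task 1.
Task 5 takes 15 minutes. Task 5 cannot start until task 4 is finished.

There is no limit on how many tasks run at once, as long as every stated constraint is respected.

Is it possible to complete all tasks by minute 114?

Nothing blocks task 3, so it runs from minute 0 to minute 16.
Task 6 cannot begin until task 3 (finishes minute 16). It runs from minute 16 to 16 + 39 = minute 55.
Task 4 cannot begin until task 3 (finishes minute 16, plus 15-minute gap → minute 31). It runs from minute 31 to 31 + 30 = minute 61.
After task 4 (finishes minute 61), task 5 can start at minute 61 and finishes at minute 76.
Task 2 waits on task 4 (finishes minute 61, plus 20-minute gap → minute 81), so it starts at minute 81 and finishes at 81 + 55 = minute 136.
After task 4 (finishes minute 61), task 1 can start at minute 61 and finishes at minute 101.
Task 7 has to wait for task 5 (finishes minute 76); task 1 (finishes minute 101). The latest of these is minute 101, so task 7 runs minute 101 to 101 + 44 = minute 145.
The earliest everything can be done is minute 145, which is after the deadline of 114, so it is not possible.

No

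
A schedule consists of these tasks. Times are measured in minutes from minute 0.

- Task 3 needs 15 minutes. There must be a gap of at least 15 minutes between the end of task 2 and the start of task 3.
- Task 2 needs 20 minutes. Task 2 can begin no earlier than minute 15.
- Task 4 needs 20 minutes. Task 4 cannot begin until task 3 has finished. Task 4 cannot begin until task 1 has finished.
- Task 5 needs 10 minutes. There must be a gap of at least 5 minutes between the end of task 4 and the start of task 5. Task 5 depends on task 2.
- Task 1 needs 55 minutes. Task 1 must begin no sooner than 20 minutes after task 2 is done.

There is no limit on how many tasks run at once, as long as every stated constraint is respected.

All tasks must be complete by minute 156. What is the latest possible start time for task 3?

Task 5 must finish by minute 156; it takes 10 minutes, so it must start by 156 − 10 = minute 146.
Task 4 has to be done before task 5 (must start by minute 146, minus 5-minute gap → minute 141). That means finishing by minute 141, i.e. starting by 141 − 20 = minute 121.
Task 3 must finish before task 4 (must start by minute 121). With a 15-minute duration, task 3 must start by 121 − 15 = minute 106.

106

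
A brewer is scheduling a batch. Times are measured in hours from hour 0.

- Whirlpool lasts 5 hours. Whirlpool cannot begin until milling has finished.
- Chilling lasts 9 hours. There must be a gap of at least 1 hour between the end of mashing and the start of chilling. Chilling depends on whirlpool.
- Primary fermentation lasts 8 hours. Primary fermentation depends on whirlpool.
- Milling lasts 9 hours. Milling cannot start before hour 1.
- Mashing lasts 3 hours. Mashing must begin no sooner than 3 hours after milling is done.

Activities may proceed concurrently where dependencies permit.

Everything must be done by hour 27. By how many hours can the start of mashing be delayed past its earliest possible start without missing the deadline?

1

Milling cannot begin until its own release at hour 1. It runs from hour 1 to 1 + 9 = hour 10.
After milling (finishes hour 10, plus 3-hour gap → hour 13), mashing can start at hour 13 and finishes at hour 16.

Working backward from the deadline:
Chilling has no dependents, so it just needs to finish by hour 27. Starting by 27 − 9 = hour 18 achieves that.
Mashing feeds into chilling (must start by hour 18, minus 1-hour gap → hour 17); so mashing must finish by hour 17 and therefore start by hour 14.
So mashing can start as early as hour 13 and as late as hour 14, giving 14 − 13 = 1 hour of slack.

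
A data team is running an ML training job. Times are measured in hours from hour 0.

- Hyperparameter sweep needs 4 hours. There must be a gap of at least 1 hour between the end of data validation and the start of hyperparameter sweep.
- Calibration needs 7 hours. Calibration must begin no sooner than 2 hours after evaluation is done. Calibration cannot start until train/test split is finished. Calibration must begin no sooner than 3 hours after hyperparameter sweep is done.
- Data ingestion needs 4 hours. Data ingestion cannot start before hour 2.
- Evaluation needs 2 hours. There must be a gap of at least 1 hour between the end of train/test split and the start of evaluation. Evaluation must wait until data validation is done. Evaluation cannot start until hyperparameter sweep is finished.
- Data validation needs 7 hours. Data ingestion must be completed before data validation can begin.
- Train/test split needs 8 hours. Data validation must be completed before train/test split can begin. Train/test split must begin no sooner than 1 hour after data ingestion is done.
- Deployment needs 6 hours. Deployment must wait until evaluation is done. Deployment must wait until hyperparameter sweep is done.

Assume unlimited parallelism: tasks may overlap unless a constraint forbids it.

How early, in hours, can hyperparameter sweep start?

14

After its own release at hour 2, data ingestion can start at hour 2 and finishes at hour 6.
Data validation cannot begin until data ingestion (finishes hour 6). It runs from hour 6 to 6 + 7 = hour 13.
Hyperparameter sweep waits on data validation (finishes hour 13, plus 1-hour gap → hour 14), so the earliest it can start is hour 14.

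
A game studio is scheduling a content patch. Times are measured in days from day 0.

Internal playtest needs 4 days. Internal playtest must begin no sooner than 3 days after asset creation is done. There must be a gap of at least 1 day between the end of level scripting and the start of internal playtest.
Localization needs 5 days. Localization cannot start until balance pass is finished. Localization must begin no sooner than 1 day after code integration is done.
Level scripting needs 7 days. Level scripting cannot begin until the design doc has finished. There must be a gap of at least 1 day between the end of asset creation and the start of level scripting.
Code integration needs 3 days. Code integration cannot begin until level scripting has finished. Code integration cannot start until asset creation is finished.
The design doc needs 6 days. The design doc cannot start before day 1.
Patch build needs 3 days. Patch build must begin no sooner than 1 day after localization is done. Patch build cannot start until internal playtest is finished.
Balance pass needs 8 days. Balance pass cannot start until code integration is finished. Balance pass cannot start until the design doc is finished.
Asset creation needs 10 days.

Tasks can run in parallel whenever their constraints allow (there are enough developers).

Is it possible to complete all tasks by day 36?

No

Asset creation can start immediately at day 0; it finishes at day 10.
The design doc waits on its own release at day 1, so it starts at day 1 and finishes at 1 + 6 = day 7.
For level scripting: the design doc (finishes day 7); asset creation (finishes day 10, plus 1-day gap → day 11). Taking the maximum gives a start of day 11, and it finishes at 11 + 7 = day 18.
Internal playtest has to wait for asset creation (finishes day 10, plus 3-day gap → day 13); level scripting (finishes day 18, plus 1-day gap → day 19). The latest of these is day 19, so internal playtest runs day 19 to 19 + 4 = day 23.
For code integration: level scripting (finishes day 18); asset creation (finishes day 10). Taking the maximum gives a start of day 18, and it finishes at 18 + 3 = day 21.
Balance pass cannot start until code integration (finishes day 21); the design doc (finishes day 7). The controlling bound is day 21, so balance pass finishes at 21 + 8 = day 29.
Localization needs all of balance pass (finishes day 29); code integration (finishes day 21, plus 1-day gap → day 22). That puts its earliest start at day 29; it finishes at 29 + 5 = day 34.
Patch build cannot start until localization (finishes day 34, plus 1-day gap → day 35); internal playtest (finishes day 23). The controlling bound is day 35, so patch build finishes at 35 + 3 = day 38.
The earliest everything can be done is day 38, which is after the deadline of 36, so it is not possible.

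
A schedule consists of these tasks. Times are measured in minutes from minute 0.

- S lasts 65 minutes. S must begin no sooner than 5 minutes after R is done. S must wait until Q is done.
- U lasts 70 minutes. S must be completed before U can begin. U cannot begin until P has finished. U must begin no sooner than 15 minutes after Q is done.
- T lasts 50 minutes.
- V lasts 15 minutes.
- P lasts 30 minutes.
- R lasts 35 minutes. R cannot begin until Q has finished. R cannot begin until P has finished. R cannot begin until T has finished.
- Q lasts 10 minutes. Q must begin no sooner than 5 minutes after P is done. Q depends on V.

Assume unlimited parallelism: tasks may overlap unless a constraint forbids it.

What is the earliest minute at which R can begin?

50

V can start immediately at minute 0; it finishes at minute 15.
T can start immediately at minute 0; it finishes at minute 50.
P can start immediately at minute 0; it finishes at minute 30.
Q cannot start until P (finishes minute 30, plus 5-minute gap → minute 35); V (finishes minute 15). The controlling bound is minute 35, so Q finishes at 35 + 10 = minute 45.
R waits on Q (finishes minute 45); P (finishes minute 30); T (finishes minute 50). The latest of these is minute 50, which is the earliest R can start.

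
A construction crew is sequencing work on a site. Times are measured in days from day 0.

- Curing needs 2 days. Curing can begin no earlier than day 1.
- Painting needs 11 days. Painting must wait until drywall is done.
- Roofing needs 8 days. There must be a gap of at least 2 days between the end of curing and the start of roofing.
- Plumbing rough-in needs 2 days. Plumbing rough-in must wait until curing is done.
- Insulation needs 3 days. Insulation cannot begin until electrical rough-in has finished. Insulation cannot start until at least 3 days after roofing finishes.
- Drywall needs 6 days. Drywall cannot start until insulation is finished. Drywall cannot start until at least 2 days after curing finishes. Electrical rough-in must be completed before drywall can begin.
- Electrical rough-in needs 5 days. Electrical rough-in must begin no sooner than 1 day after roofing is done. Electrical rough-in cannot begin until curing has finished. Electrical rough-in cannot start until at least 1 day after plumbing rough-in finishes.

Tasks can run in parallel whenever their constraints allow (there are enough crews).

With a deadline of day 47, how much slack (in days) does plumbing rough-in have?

16

Curing waits on its own release at day 1, so it starts at day 1 and finishes at 1 + 2 = day 3.
After curing (finishes day 3), plumbing rough-in can start at day 3 and finishes at day 5.

Working backward from the deadline:
Nothing follows painting; the deadline of day 47 is its only limit. It must start by 47 − 11 = day 36.
Drywall has to be done before painting (must start by day 36). That means finishing by day 36, i.e. starting by 36 − 6 = day 30.
Insulation has to be done before drywall (must start by day 30). That means finishing by day 30, i.e. starting by 30 − 3 = day 27.
Electrical rough-in has several dependents: insulation (must start by day 27); drywall (must start by day 30). The earliest of those limits is day 27, so electrical rough-in must start by 27 − 5 = day 22.
Plumbing rough-in feeds into electrical rough-in (must start by day 22, minus 1-day gap → day 21); so plumbing rough-in must finish by day 21 and therefore start by day 19.
So plumbing rough-in can start as early as day 3 and as late as day 19, giving 19 − 3 = 16 days of slack.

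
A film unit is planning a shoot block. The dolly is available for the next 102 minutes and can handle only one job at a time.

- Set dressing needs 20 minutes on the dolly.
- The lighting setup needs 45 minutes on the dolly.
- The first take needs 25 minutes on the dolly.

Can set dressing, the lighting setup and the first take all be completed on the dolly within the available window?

Running back to back, the jobs need 20 + 45 + 25 = 90 minutes on the dolly.
Since 90 ≤ 102, they fit within the window.

Yes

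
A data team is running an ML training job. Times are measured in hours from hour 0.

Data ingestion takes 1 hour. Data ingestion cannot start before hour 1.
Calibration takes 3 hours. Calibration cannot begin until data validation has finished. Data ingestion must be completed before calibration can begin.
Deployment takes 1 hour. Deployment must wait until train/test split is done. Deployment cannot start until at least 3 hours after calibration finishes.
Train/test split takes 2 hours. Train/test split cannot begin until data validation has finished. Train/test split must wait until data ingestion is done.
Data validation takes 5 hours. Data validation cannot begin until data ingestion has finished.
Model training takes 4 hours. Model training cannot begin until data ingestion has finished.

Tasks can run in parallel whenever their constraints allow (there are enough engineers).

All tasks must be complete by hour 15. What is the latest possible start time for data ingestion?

2

Nothing follows deployment; the deadline of hour 15 is its only limit. It must start by 15 − 1 = hour 14.
Since deployment (must start by hour 14) depends on it, train/test split must finish by hour 14. Backing off its 2-hour duration gives a latest start of hour 12.
Calibration feeds into deployment (must start by hour 14, minus 3-hour gap → hour 11); so calibration must finish by hour 11 and therefore start by hour 8.
Data validation feeds train/test split (must start by hour 12); calibration (must start by hour 8). Taking the minimum, data validation must finish by hour 8 and start by 8 − 5 = hour 3.
Nothing follows model training; the deadline of hour 15 is its only limit. It must start by 15 − 4 = hour 11.
Data ingestion must finish in time for data validation (must start by hour 3); train/test split (must start by hour 12); model training (must start by hour 11); calibration (must start by hour 8). The tightest is hour 3, so data ingestion must start by 3 − 1 = hour 2.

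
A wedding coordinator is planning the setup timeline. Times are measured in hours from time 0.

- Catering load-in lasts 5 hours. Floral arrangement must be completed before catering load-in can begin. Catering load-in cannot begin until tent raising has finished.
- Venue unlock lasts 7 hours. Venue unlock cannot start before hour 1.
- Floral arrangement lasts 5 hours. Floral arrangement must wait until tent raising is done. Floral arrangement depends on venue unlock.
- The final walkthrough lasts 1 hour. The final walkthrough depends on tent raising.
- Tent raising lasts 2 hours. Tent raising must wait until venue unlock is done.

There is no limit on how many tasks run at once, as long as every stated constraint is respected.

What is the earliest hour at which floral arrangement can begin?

Venue unlock waits on its own release at hour 1, so it starts at hour 1 and finishes at 1 + 7 = hour 8.
Tent raising cannot begin until venue unlock (finishes hour 8). It runs from hour 8 to 8 + 2 = hour 10.
Floral arrangement waits on tent raising (finishes hour 10); venue unlock (finishes hour 8). The latest of these is hour 10, which is the earliest floral arrangement can start.

10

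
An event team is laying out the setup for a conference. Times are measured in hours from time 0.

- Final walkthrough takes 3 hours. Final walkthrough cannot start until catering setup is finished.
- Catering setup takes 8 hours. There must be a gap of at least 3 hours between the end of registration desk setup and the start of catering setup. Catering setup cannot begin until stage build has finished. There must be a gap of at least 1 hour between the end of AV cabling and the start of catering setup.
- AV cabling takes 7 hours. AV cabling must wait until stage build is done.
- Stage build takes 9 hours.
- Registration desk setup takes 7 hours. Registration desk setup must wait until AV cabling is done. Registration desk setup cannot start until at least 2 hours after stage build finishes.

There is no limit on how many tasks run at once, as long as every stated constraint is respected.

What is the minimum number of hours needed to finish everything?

Stage build has no prerequisites, so it starts at hour 0 and finishes at hour 9.
After stage build (finishes hour 9), AV cabling can start at hour 9 and finishes at hour 16.
Registration desk setup cannot start until AV cabling (finishes hour 16); stage build (finishes hour 9, plus 2-hour gap → hour 11). The controlling bound is hour 16, so registration desk setup finishes at 16 + 7 = hour 23.
Catering setup has to wait for registration desk setup (finishes hour 23, plus 3-hour gap → hour 26); stage build (finishes hour 9); AV cabling (finishes hour 16, plus 1-hour gap → hour 17). The latest of these is hour 26, so catering setup runs hour 26 to 26 + 8 = hour 34.
After catering setup (finishes hour 34), final walkthrough can start at hour 34 and finishes at hour 37.
All tasks are finished once the last one completes. Finish times: Stage build at 9, AV cabling at 16, Registration desk setup at 23, Catering setup at 34, Final walkthrough at 37. The latest is hour 37.

37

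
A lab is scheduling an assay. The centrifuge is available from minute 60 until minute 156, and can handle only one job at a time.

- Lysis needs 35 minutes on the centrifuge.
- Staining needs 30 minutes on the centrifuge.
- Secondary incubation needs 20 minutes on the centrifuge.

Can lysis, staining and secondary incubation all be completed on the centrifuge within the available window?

The centrifuge window is 156 − 60 = 96 minutes.
Running back to back, the jobs need 35 + 30 + 20 = 85 minutes on the centrifuge.
Since 85 ≤ 96, they fit within the window.

Yes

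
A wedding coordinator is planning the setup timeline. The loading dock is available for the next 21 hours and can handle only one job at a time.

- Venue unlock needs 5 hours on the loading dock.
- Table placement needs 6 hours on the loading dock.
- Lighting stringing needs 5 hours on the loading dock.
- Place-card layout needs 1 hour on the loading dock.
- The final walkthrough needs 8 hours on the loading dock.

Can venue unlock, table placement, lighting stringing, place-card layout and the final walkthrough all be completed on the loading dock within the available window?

No

Running back to back, the jobs need 5 + 6 + 5 + 1 + 8 = 25 hours on the loading dock.
Since 25 > 21, they cannot all fit.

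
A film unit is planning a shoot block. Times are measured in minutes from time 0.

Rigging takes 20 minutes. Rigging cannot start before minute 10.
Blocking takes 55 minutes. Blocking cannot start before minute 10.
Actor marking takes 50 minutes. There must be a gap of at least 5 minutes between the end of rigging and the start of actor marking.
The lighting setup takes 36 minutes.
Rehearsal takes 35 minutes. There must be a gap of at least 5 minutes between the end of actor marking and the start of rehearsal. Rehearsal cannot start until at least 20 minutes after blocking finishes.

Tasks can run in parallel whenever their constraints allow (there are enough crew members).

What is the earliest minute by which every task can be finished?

After its own release at minute 10, blocking can start at minute 10 and finishes at minute 65.
The lighting setup has no prerequisites, so it starts at minute 0 and finishes at minute 36.
Rigging waits on its own release at minute 10, so it starts at minute 10 and finishes at 10 + 20 = minute 30.
Actor marking waits on rigging (finishes minute 30, plus 5-minute gap → minute 35), so it starts at minute 35 and finishes at 35 + 50 = minute 85.
For rehearsal: actor marking (finishes minute 85, plus 5-minute gap → minute 90); blocking (finishes minute 65, plus 20-minute gap → minute 85). Taking the maximum gives a start of minute 90, and it finishes at 90 + 35 = minute 125.
All tasks are finished once the last one completes. Finish times: Rigging at 30, The lighting setup at 36, Blocking at 65, Actor marking at 85, Rehearsal at 125. The latest is minute 125.

125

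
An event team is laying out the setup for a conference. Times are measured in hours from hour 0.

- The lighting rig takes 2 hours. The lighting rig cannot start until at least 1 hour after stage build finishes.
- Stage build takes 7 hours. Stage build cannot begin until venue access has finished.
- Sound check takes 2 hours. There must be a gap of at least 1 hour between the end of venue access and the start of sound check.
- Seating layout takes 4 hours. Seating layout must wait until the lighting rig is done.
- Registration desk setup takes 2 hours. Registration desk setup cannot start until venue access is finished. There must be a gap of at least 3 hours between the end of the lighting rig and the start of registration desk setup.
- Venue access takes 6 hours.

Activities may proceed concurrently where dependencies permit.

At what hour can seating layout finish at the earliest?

Venue access can start immediately at hour 0; it finishes at hour 6.
Stage build waits on venue access (finishes hour 6), so it starts at hour 6 and finishes at 6 + 7 = hour 13.
After stage build (finishes hour 13, plus 1-hour gap → hour 14), the lighting rig can start at hour 14 and finishes at hour 16.
Seating layout waits on the lighting rig (finishes hour 16), so it starts at hour 16 and finishes at 16 + 4 = hour 20.

20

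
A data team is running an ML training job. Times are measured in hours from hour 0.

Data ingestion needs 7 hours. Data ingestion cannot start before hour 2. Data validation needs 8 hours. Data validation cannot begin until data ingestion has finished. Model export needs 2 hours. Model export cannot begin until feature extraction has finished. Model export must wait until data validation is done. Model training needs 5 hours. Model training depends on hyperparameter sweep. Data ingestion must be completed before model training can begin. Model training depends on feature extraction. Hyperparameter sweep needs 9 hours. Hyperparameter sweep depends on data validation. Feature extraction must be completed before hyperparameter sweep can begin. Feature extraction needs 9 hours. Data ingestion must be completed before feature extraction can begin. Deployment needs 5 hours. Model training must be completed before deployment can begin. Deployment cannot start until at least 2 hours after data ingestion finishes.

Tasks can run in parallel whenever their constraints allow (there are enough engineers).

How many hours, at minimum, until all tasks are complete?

37

Data ingestion waits on its own release at hour 2, so it starts at hour 2 and finishes at 2 + 7 = hour 9.
After data ingestion (finishes hour 9), feature extraction can start at hour 9 and finishes at hour 18.
After data ingestion (finishes hour 9), data validation can start at hour 9 and finishes at hour 17.
For model export: feature extraction (finishes hour 18); data validation (finishes hour 17). Taking the maximum gives a start of hour 18, and it finishes at 18 + 2 = hour 20.
Hyperparameter sweep cannot start until data validation (finishes hour 17); feature extraction (finishes hour 18). The controlling bound is hour 18, so hyperparameter sweep finishes at 18 + 9 = hour 27.
Model training needs all of hyperparameter sweep (finishes hour 27); data ingestion (finishes hour 9); feature extraction (finishes hour 18). That puts its earliest start at hour 27; it finishes at 27 + 5 = hour 32.
Deployment has to wait for model training (finishes hour 32); data ingestion (finishes hour 9, plus 2-hour gap → hour 11). The latest of these is hour 32, so deployment runs hour 32 to 32 + 5 = hour 37.
All tasks are finished once the last one completes. Finish times: Data ingestion at 9, Data validation at 17, Feature extraction at 18, Hyperparameter sweep at 27, Model training at 32, Model export at 20, Deployment at 37. The latest is hour 37.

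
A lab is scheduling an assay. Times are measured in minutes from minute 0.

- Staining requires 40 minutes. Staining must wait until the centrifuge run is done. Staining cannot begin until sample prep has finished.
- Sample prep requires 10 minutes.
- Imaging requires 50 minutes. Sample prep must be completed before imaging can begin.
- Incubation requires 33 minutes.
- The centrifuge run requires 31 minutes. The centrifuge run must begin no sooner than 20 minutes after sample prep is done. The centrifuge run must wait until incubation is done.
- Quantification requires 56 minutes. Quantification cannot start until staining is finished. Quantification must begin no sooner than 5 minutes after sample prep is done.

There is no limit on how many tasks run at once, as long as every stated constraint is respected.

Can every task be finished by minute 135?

No

Nothing blocks incubation, so it runs from minute 0 to minute 33.
Sample prep can start immediately at minute 0; it finishes at minute 10.
Imaging cannot begin until sample prep (finishes minute 10). It runs from minute 10 to 10 + 50 = minute 60.
The centrifuge run has to wait for sample prep (finishes minute 10, plus 20-minute gap → minute 30); incubation (finishes minute 33). The latest of these is minute 33, so the centrifuge run runs minute 33 to 33 + 31 = minute 64.
Staining needs all of the centrifuge run (finishes minute 64); sample prep (finishes minute 10). That puts its earliest start at minute 64; it finishes at 64 + 40 = minute 104.
Quantification cannot start until staining (finishes minute 104); sample prep (finishes minute 10, plus 5-minute gap → minute 15). The controlling bound is minute 104, so quantification finishes at 104 + 56 = minute 160.
The earliest everything can be done is minute 160, which is after the deadline of 135, so it is not possible.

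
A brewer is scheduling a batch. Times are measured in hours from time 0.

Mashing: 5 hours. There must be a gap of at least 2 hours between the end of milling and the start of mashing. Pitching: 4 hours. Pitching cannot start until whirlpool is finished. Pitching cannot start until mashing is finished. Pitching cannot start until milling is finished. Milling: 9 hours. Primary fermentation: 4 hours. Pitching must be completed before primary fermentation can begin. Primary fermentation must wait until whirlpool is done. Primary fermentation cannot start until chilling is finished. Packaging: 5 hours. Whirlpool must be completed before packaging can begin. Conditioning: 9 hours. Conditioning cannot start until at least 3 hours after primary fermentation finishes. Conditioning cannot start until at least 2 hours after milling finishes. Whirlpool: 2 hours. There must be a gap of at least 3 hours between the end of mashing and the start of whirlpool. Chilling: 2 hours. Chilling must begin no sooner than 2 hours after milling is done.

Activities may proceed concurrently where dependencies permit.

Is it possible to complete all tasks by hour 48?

Nothing blocks milling, so it runs from hour 0 to hour 9.
Chilling waits on milling (finishes hour 9, plus 2-hour gap → hour 11), so it starts at hour 11 and finishes at 11 + 2 = hour 13.
After milling (finishes hour 9, plus 2-hour gap → hour 11), mashing can start at hour 11 and finishes at hour 16.
Whirlpool waits on mashing (finishes hour 16, plus 3-hour gap → hour 19), so it starts at hour 19 and finishes at 19 + 2 = hour 21.
After whirlpool (finishes hour 21), packaging can start at hour 21 and finishes at hour 26.
Pitching has to wait for whirlpool (finishes hour 21); mashing (finishes hour 16); milling (finishes hour 9). The latest of these is hour 21, so pitching runs hour 21 to 21 + 4 = hour 25.
For primary fermentation: pitching (finishes hour 25); whirlpool (finishes hour 21); chilling (finishes hour 13). Taking the maximum gives a start of hour 25, and it finishes at 25 + 4 = hour 29.
Conditioning has to wait for primary fermentation (finishes hour 29, plus 3-hour gap → hour 32); milling (finishes hour 9, plus 2-hour gap → hour 11). The latest of these is hour 32, so conditioning runs hour 32 to 32 + 9 = hour 41.
Every task is finished by hour 41, which is no later than the deadline of 48, so the schedule is feasible.

Yes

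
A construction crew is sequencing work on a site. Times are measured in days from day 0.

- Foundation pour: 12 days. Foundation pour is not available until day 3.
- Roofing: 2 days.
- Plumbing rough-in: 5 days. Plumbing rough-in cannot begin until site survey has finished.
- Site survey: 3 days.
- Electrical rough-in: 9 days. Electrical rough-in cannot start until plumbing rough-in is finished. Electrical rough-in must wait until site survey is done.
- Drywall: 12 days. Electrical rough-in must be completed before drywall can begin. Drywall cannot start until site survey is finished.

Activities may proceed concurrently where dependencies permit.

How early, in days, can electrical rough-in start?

Nothing blocks site survey, so it runs from day 0 to day 3.
Plumbing rough-in waits on site survey (finishes day 3), so it starts at day 3 and finishes at 3 + 5 = day 8.
Electrical rough-in waits on plumbing rough-in (finishes day 8); site survey (finishes day 3). The latest of these is day 8, which is the earliest electrical rough-in can start.

8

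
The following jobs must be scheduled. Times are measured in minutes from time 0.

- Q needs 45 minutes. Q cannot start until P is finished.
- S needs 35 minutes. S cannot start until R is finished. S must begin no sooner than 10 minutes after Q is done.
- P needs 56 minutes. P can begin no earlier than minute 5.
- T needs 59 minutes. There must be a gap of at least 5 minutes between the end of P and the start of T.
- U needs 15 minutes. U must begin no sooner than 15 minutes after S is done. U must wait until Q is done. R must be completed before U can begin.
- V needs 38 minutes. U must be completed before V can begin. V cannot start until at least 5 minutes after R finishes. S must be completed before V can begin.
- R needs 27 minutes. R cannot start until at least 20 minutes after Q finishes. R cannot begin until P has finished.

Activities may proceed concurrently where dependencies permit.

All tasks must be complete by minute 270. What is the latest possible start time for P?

V has no dependents, so it just needs to finish by minute 270. Starting by 270 − 38 = minute 232 achieves that.
U must finish before V (must start by minute 232). With a 15-minute duration, U must start by 232 − 15 = minute 217.
S has several dependents: U (must start by minute 217, minus 15-minute gap → minute 202); V (must start by minute 232). The earliest of those limits is minute 202, so S must start by 202 − 35 = minute 167.
For R: S (must start by minute 167); U (must start by minute 217); V (must start by minute 232, minus 5-minute gap → minute 227). The most restrictive is minute 167; with a 27-minute duration, R must start by minute 140.
For Q: R (must start by minute 140, minus 20-minute gap → minute 120); S (must start by minute 167, minus 10-minute gap → minute 157); U (must start by minute 217). The most restrictive is minute 120; with a 45-minute duration, Q must start by minute 75.
Nothing follows T; the deadline of minute 270 is its only limit. It must start by 270 − 59 = minute 211.
P feeds Q (must start by minute 75); R (must start by minute 140); T (must start by minute 211, minus 5-minute gap → minute 206). Taking the minimum, P must finish by minute 75 and start by 75 − 56 = minute 19.

19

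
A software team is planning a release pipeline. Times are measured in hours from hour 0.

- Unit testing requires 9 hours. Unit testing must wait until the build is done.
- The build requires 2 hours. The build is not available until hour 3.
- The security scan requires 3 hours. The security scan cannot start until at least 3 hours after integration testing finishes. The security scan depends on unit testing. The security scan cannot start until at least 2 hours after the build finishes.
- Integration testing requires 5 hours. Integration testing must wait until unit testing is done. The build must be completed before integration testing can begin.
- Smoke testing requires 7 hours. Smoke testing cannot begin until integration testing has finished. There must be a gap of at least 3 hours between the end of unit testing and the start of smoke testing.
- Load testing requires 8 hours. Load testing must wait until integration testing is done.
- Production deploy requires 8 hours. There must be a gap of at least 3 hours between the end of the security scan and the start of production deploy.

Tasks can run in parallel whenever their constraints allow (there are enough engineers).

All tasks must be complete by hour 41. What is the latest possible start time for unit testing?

10

Production deploy must finish by hour 41; it takes 8 hours, so it must start by 41 − 8 = hour 33.
The security scan must finish before production deploy (must start by hour 33, minus 3-hour gap → hour 30). With a 3-hour duration, the security scan must start by 30 − 3 = hour 27.
Smoke testing has no dependents, so it just needs to finish by hour 41. Starting by 41 − 7 = hour 34 achieves that.
Nothing follows load testing; the deadline of hour 41 is its only limit. It must start by 41 − 8 = hour 33.
Integration testing feeds the security scan (must start by hour 27, minus 3-hour gap → hour 24); smoke testing (must start by hour 34); load testing (must start by hour 33). Taking the minimum, integration testing must finish by hour 24 and start by 24 − 5 = hour 19.
For unit testing: integration testing (must start by hour 19); the security scan (must start by hour 27); smoke testing (must start by hour 34, minus 3-hour gap → hour 31). The most restrictive is hour 19; with a 9-hour duration, unit testing must start by hour 10.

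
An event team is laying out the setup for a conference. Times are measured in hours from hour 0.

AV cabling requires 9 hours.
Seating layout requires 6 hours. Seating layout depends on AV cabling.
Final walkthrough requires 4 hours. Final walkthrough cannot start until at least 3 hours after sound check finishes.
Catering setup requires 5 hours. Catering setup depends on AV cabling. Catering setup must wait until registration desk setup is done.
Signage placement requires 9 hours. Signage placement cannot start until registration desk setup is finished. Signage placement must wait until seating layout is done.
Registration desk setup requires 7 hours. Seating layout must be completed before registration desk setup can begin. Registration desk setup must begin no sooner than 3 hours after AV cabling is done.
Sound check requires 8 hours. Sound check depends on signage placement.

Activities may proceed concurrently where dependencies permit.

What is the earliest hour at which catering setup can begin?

AV cabling has no prerequisites, so it starts at hour 0 and finishes at hour 9.
Seating layout cannot begin until AV cabling (finishes hour 9). It runs from hour 9 to 9 + 6 = hour 15.
For registration desk setup: seating layout (finishes hour 15); AV cabling (finishes hour 9, plus 3-hour gap → hour 12). Taking the maximum gives a start of hour 15, and it finishes at 15 + 7 = hour 22.
Catering setup waits on AV cabling (finishes hour 9); registration desk setup (finishes hour 22). The latest of these is hour 22, which is the earliest catering setup can start.

22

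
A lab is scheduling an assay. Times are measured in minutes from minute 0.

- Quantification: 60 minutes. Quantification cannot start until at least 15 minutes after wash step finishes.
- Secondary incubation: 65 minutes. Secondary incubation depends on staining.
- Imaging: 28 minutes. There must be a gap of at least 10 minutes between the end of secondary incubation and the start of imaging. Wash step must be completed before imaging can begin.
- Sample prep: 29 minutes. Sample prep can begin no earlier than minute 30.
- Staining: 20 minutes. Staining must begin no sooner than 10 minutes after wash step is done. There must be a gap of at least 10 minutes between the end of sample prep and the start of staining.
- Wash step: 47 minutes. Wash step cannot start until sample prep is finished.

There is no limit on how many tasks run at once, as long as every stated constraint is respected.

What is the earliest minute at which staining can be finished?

136

Sample prep waits on its own release at minute 30, so it starts at minute 30 and finishes at 30 + 29 = minute 59.
Wash step waits on sample prep (finishes minute 59), so it starts at minute 59 and finishes at 59 + 47 = minute 106.
Staining needs all of wash step (finishes minute 106, plus 10-minute gap → minute 116); sample prep (finishes minute 59, plus 10-minute gap → minute 69). That puts its earliest start at minute 116; it finishes at 116 + 20 = minute 136.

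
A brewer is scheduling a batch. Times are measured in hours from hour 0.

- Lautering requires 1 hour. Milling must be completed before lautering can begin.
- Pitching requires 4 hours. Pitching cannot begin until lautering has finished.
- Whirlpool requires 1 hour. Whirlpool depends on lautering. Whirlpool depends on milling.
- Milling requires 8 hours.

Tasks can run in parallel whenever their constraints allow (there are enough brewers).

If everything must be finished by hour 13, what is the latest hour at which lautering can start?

8

Nothing follows whirlpool; the deadline of hour 13 is its only limit. It must start by 13 − 1 = hour 12.
Nothing follows pitching; the deadline of hour 13 is its only limit. It must start by 13 − 4 = hour 9.
For lautering: whirlpool (must start by hour 12); pitching (must start by hour 9). The most restrictive is hour 9; with a 1-hour duration, lautering must start by hour 8.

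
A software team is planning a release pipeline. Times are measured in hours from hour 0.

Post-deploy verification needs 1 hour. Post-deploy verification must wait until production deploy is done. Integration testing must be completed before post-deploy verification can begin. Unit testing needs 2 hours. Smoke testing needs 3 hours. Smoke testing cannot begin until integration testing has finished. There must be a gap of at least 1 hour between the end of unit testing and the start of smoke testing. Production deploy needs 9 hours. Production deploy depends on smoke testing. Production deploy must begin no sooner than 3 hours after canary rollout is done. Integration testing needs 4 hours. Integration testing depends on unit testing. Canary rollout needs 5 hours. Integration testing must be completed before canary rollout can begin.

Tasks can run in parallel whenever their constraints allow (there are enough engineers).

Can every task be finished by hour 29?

Yes

Nothing blocks unit testing, so it runs from hour 0 to hour 2.
Integration testing waits on unit testing (finishes hour 2), so it starts at hour 2 and finishes at 2 + 4 = hour 6.
After integration testing (finishes hour 6), canary rollout can start at hour 6 and finishes at hour 11.
Smoke testing has to wait for integration testing (finishes hour 6); unit testing (finishes hour 2, plus 1-hour gap → hour 3). The latest of these is hour 6, so smoke testing runs hour 6 to 6 + 3 = hour 9.
For production deploy: smoke testing (finishes hour 9); canary rollout (finishes hour 11, plus 3-hour gap → hour 14). Taking the maximum gives a start of hour 14, and it finishes at 14 + 9 = hour 23.
For post-deploy verification: production deploy (finishes hour 23); integration testing (finishes hour 6). Taking the maximum gives a start of hour 23, and it finishes at 23 + 1 = hour 24.
Every task is finished by hour 24, which is no later than the deadline of 29, so the schedule is feasible.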